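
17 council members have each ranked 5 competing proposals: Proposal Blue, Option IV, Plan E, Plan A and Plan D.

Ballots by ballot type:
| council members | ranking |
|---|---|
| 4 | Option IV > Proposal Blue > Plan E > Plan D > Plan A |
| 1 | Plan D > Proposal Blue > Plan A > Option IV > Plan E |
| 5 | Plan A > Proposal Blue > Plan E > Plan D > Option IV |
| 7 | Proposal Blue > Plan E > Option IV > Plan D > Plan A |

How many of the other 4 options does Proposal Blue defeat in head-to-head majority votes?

Proposal Blue against each rival (17 council members):
Proposal Blue vs Option IV: 13 to 4, Proposal Blue.
Proposal Blue vs Plan E: Proposal Blue wins 17–0.
Proposal Blue vs Plan A: 4+1+7 = 12 for Proposal Blue, 5 for Plan A — Proposal Blue by 12–5.
Proposal Blue vs Plan D: Proposal Blue is ranked higher on 4+5+7 = 16 ballots, Plan D on 1. Proposal Blue wins 16–1.
Proposal Blue beats Option IV, Plan E, Plan A, Plan D — 4 pairwise wins.

4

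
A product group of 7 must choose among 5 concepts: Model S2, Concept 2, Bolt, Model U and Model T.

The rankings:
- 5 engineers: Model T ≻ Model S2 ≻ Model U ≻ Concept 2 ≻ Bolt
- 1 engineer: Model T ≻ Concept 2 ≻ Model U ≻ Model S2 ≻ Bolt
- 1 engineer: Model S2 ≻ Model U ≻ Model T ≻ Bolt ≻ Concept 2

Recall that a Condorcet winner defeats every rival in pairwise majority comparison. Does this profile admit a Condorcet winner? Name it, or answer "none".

Check each pair by majority over 7 ballots:
Model S2 vs Concept 2: Model S2 wins 6–1.
Model S2 vs Bolt: Model S2 preferred on 5+1+1 = 7 ballots; Model S2 wins 7–0.
Model S2 vs Model U: Model S2, 6–1.
Model S2 vs Model T: Model S2 is ranked higher on 1 ballot, Model T on 6. Model T wins 6–1.
Concept 2 vs Bolt: Concept 2 preferred on 5+1 = 6 ballots; Concept 2 wins 6–1.
Concept 2 vs Model U: 1 for Concept 2, 6 for Model U — Model U by 6–1.
Concept 2 vs Model T: Concept 2 is ranked higher on 0 ballots, Model T on 7. Model T wins 7–0.
Bolt vs Model U: Model U, 7–0.
Bolt vs Model T: 0 for Bolt, 7 for Model T — Model T by 7–0.
Model U vs Model T: Model T wins 6–1.
Only Model T has no losses; Model T is the Condorcet winner.

Model T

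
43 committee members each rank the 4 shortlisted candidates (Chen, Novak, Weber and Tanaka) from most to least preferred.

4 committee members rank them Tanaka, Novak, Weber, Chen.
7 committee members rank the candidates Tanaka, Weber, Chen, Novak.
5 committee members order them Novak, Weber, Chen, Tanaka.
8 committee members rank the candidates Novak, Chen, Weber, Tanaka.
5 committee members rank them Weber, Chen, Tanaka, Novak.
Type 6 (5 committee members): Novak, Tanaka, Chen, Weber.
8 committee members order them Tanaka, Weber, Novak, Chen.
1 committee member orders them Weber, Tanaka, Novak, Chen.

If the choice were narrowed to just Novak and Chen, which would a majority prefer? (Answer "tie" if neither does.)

Ballots ranking Novak above Chen: 4 + 5 + 8 + 5 + 8 + 1 = 31.
Ballots ranking Chen above Novak: 43 − 31 = 12.
Novak wins the head-to-head 31–12.

Novak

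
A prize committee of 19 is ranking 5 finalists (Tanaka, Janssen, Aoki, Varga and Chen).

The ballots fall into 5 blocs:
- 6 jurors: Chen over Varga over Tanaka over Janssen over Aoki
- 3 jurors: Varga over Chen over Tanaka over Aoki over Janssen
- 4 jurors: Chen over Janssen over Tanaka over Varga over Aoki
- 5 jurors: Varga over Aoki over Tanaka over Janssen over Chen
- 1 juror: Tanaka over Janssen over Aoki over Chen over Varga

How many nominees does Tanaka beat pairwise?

Tanaka against each rival (19 jurors):
Tanaka vs Janssen: Tanaka preferred on 6+3+5+1 = 15 ballots; Tanaka wins 15–4.
Tanaka vs Aoki: 14 to 5, Tanaka.
Tanaka–Varga: Varga 14–5.
Tanaka vs Chen: Tanaka is ranked higher on 5+1 = 6 ballots, Chen on 13. Chen wins 13–6.
Tanaka beats Janssen, Aoki; loses to Varga, Chen — 2 pairwise wins.

2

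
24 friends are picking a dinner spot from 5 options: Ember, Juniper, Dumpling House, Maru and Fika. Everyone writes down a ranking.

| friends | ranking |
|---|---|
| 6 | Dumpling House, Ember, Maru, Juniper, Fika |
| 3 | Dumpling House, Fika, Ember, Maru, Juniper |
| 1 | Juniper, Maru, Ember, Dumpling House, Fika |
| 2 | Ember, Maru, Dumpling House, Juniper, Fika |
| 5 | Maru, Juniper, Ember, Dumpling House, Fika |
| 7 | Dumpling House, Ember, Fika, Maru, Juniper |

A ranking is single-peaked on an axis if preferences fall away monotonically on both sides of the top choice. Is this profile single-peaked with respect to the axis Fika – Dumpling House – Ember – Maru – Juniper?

Axis positions: Fika=1, Dumpling House=2, Ember=3, Maru=4, Juniper=5.
Bloc 1 (peak Dumpling House at position 2): ranking walks positions 2-3-4-5-1, expanding outward from the peak — single-peaked.
Bloc 2 (peak Dumpling House at position 2): ranking walks positions 2-1-3-4-5, expanding outward from the peak — single-peaked.
Bloc 3 (peak Juniper at position 5): ranking walks positions 5-4-3-2-1, expanding outward from the peak — single-peaked.
Bloc 4 (peak Ember at position 3): ranking walks positions 3-4-2-5-1, expanding outward from the peak — single-peaked.
Bloc 5 (peak Maru at position 4): ranking walks positions 4-5-3-2-1, expanding outward from the peak — single-peaked.
Bloc 6 (peak Dumpling House at position 2): ranking walks positions 2-3-1-4-5, expanding outward from the peak — single-peaked.
Every ranking is single-peaked on this axis.

yes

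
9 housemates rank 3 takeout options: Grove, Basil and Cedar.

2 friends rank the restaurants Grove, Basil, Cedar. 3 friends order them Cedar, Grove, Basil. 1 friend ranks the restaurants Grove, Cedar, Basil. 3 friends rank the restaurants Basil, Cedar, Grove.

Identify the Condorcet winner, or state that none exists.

none

Head-to-head results (9 friends):
Grove vs Basil: 6 to 3, Grove.
Grove vs Cedar: Cedar wins 6–3.
Basil vs Cedar: Basil preferred on 2+3 = 5 ballots; Basil wins 5–4.
Each restaurant drops at least one matchup (Grove loses to Cedar; Basil loses to Grove; Cedar loses to Basil); the cycle Grove > Basil > Cedar > Grove rules out a Condorcet winner.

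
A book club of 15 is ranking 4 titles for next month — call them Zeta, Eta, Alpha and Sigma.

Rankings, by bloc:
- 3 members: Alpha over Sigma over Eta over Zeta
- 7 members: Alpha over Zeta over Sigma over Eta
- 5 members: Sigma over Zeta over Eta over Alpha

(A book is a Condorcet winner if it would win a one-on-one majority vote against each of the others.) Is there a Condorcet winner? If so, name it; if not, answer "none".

Pairwise majorities:
Zeta vs Eta: 7+5 = 12 for Zeta, 3 for Eta — Zeta by 12–3.
Zeta vs Alpha: Zeta preferred on 5 ballots; Alpha wins 10–5.
Zeta vs Sigma: 7 to 8, Sigma.
Eta vs Alpha: Eta is ranked higher on 5 ballots, Alpha on 10. Alpha wins 10–5.
Eta vs Sigma: Eta preferred on 0 ballots; Sigma wins 15–0.
Alpha vs Sigma: Alpha is ranked higher on 3+7 = 10 ballots, Sigma on 5. Alpha wins 10–5.
Alpha defeats every rival head-to-head and is the Condorcet winner.

Alpha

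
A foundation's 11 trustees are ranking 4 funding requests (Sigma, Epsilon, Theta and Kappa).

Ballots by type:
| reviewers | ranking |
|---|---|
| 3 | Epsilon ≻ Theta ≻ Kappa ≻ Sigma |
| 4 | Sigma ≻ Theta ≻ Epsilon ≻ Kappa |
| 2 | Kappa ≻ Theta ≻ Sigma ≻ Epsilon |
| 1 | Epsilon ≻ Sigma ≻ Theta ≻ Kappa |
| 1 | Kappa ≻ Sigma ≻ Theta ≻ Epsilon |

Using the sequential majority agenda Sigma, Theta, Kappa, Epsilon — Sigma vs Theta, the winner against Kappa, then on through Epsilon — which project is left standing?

Round 1: Sigma vs Theta — 6–5, Sigma advances.
Round 2: Sigma vs Kappa — 5–6, Kappa advances.
Round 3: Kappa vs Epsilon — 3–8, Epsilon advances.
The agenda winner is Epsilon.

Epsilon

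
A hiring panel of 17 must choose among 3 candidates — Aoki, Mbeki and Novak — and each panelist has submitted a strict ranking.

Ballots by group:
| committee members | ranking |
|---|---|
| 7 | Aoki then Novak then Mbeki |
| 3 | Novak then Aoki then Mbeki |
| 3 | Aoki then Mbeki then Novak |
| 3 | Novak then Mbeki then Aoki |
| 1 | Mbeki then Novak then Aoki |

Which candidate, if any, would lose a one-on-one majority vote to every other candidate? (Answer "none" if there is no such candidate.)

Head-to-head results (17 committee members):
Aoki vs Mbeki: Aoki, 13–4.
Aoki–Novak: Aoki 10–7.
Mbeki vs Novak: 3+1 = 4 for Mbeki, 13 for Novak — Novak by 13–4.
Mbeki loses to every other candidate — it is the Condorcet loser.

Mbeki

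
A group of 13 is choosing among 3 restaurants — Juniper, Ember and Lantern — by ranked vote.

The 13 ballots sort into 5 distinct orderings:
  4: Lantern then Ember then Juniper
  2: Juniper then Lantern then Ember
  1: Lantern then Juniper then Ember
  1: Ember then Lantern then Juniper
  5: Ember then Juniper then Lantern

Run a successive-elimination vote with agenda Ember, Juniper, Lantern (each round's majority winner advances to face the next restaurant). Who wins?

Lantern

Round 1: Ember vs Juniper — 10–3, Ember advances.
Round 2: Ember vs Lantern — 6–7, Lantern advances.
The agenda winner is Lantern.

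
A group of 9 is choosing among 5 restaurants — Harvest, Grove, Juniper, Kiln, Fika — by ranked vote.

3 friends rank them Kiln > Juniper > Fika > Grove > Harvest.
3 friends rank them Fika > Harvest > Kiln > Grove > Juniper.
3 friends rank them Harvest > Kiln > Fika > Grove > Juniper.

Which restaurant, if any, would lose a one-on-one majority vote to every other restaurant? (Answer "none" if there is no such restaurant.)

Pairwise majorities:
Harvest vs Grove: Harvest preferred on 3+3 = 6 ballots; Harvest wins 6–3.
Harvest vs Juniper: Harvest preferred on 3+3 = 6 ballots; Harvest wins 6–3.
Harvest vs Kiln: Harvest wins 6–3.
Harvest vs Fika: 3 for Harvest, 6 for Fika — Fika by 6–3.
Grove vs Juniper: Grove wins 6–3.
Grove vs Kiln: Grove is ranked higher on 0 ballots, Kiln on 9. Kiln wins 9–0.
Grove vs Fika: Fika, 9–0.
Juniper vs Kiln: Juniper is ranked higher on 0 ballots, Kiln on 9. Kiln wins 9–0.
Juniper vs Fika: Juniper preferred on 3 ballots; Fika wins 6–3.
Kiln vs Fika: Kiln, 6–3.
Juniper is beaten in every head-to-head and is the Condorcet loser.

Juniper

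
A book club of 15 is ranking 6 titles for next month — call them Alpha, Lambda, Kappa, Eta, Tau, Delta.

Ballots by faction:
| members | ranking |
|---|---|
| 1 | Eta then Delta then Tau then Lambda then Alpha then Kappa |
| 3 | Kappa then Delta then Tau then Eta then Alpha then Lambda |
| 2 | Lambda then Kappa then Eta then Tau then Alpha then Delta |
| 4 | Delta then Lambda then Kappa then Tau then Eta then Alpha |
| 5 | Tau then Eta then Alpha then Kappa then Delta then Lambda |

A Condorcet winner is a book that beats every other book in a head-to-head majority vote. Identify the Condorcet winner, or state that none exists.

Check each pair by majority over 15 ballots:
Alpha vs Lambda: Alpha is ranked higher on 3+5 = 8 ballots, Lambda on 7. Alpha wins 8–7.
Alpha vs Kappa: Alpha preferred on 1+5 = 6 ballots; Kappa wins 9–6.
Alpha vs Eta: 0 for Alpha, 15 for Eta — Eta by 15–0.
Alpha vs Tau: Alpha is ranked higher on 0 ballots, Tau on 15. Tau wins 15–0.
Alpha vs Delta: Alpha preferred on 2+5 = 7 ballots; Delta wins 8–7.
Lambda vs Kappa: 7 to 8, Kappa.
Lambda vs Eta: 6 to 9, Eta.
Lambda vs Tau: Lambda preferred on 2+4 = 6 ballots; Tau wins 9–6.
Lambda vs Delta: 2 for Lambda, 13 for Delta — Delta by 13–2.
Kappa vs Eta: 9 to 6, Kappa.
Kappa vs Tau: 3+2+4 = 9 for Kappa, 6 for Tau — Kappa by 9–6.
Kappa vs Delta: 10 to 5, Kappa.
Eta vs Tau: Eta is ranked higher on 1+2 = 3 ballots, Tau on 12. Tau wins 12–3.
Eta vs Delta: 8 to 7, Eta.
Tau vs Delta: Tau preferred on 2+5 = 7 ballots; Delta wins 8–7.
Only Kappa has no losses; Kappa is the Condorcet winner.

Kappa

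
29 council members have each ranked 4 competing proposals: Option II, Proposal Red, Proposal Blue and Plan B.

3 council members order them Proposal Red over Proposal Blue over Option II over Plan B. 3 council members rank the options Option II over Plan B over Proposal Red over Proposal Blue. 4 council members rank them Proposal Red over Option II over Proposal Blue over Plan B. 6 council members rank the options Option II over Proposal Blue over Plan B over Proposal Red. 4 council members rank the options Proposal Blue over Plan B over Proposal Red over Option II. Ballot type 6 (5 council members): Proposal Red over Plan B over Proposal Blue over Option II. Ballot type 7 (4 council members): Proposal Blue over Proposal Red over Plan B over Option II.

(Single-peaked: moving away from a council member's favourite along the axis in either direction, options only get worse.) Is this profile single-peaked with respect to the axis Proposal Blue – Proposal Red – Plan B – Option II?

no

Axis positions: Proposal Blue=1, Proposal Red=2, Plan B=3, Option II=4.
Ballot type 1: ranking walks positions 2-1-4-3; Option II is ranked above Plan B even though Plan B lies between Option II and the peak Proposal Red on the axis — preferences dip and rise again. Not single-peaked.
Ballot type 2 (peak Option II at position 4): ranking walks positions 4-3-2-1, expanding outward from the peak — single-peaked.
Ballot type 3: ranking walks positions 2-4-1-3; Option II is ranked above Plan B even though Plan B lies between Option II and the peak Proposal Red on the axis — preferences dip and rise again. Not single-peaked.
Ballot type 4: ranking walks positions 4-1-3-2; Proposal Blue is ranked above Plan B even though Plan B lies between Proposal Blue and the peak Option II on the axis — preferences dip and rise again. Not single-peaked.
Ballot type 5: ranking walks positions 1-3-2-4; Plan B is ranked above Proposal Red even though Proposal Red lies between Plan B and the peak Proposal Blue on the axis — preferences dip and rise again. Not single-peaked.
Ballot type 6 (peak Proposal Red at position 2): ranking walks positions 2-3-1-4, expanding outward from the peak — single-peaked.
Ballot type 7 (peak Proposal Blue at position 1): ranking walks positions 1-2-3-4, expanding outward from the peak — single-peaked.
Ballot type 1 violates single-peakedness, so the profile is not single-peaked on this axis.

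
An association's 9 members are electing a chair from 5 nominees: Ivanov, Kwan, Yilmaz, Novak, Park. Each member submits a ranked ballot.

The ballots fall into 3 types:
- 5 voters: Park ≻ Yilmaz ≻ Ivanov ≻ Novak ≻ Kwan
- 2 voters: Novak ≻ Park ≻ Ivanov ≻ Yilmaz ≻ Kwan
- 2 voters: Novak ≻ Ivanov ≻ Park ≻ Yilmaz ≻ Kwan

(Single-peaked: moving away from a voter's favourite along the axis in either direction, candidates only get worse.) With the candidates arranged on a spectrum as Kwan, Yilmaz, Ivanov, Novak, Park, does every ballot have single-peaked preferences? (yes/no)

Axis positions: Kwan=1, Yilmaz=2, Ivanov=3, Novak=4, Park=5.
Type 1: ranking walks positions 5-2-3-4-1; Yilmaz is ranked above Novak even though Novak lies between Yilmaz and the peak Park on the axis — preferences dip and rise again. Not single-peaked.
Type 2 (peak Novak at position 4): ranking walks positions 4-5-3-2-1, expanding outward from the peak — single-peaked.
Type 3 (peak Novak at position 4): ranking walks positions 4-3-5-2-1, expanding outward from the peak — single-peaked.
Type 1 violates single-peakedness, so the profile is not single-peaked on this axis.

no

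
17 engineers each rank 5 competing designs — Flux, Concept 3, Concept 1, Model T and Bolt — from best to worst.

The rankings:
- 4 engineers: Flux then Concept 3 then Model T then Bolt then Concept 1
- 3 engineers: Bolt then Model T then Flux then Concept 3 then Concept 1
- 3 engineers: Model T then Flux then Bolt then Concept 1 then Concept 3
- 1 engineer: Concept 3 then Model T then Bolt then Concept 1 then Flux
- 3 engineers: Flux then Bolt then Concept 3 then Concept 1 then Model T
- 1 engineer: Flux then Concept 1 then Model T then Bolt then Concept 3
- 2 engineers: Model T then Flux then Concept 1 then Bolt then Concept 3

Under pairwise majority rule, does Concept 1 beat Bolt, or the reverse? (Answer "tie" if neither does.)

Ballots ranking Concept 1 above Bolt: 1 + 2 = 3.
Ballots ranking Bolt above Concept 1: 17 − 3 = 14.
Bolt wins the head-to-head 14–3.

Bolt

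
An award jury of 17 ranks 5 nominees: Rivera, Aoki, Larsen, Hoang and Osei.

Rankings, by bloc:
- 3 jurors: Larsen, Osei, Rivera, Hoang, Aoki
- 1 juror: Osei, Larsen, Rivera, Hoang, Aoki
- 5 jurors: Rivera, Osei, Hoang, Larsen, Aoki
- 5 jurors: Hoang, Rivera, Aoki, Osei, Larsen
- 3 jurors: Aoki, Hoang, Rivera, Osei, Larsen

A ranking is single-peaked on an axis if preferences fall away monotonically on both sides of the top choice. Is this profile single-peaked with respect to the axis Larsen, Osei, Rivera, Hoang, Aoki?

Axis positions: Larsen=1, Osei=2, Rivera=3, Hoang=4, Aoki=5.
Bloc 1 (peak Larsen at position 1): ranking walks positions 1-2-3-4-5, expanding outward from the peak — single-peaked.
Bloc 2 (peak Osei at position 2): ranking walks positions 2-1-3-4-5, expanding outward from the peak — single-peaked.
Bloc 3 (peak Rivera at position 3): ranking walks positions 3-2-4-1-5, expanding outward from the peak — single-peaked.
Bloc 4 (peak Hoang at position 4): ranking walks positions 4-3-5-2-1, expanding outward from the peak — single-peaked.
Bloc 5 (peak Aoki at position 5): ranking walks positions 5-4-3-2-1, expanding outward from the peak — single-peaked.
Every ranking is single-peaked on this axis.

yes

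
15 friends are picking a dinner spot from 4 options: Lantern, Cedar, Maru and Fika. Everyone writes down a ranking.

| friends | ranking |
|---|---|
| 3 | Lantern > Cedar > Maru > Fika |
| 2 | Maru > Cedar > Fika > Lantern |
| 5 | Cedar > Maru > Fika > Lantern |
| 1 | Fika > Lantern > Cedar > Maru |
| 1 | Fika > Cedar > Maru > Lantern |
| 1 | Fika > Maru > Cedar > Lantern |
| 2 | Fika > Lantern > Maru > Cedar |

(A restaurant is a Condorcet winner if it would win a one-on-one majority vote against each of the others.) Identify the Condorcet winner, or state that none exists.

Head-to-head results (15 friends):
Lantern vs Cedar: Lantern preferred on 3+1+2 = 6 ballots; Cedar wins 9–6.
Lantern vs Maru: Lantern is ranked higher on 3+1+2 = 6 ballots, Maru on 9. Maru wins 9–6.
Lantern vs Fika: Lantern is ranked higher on 3 ballots, Fika on 12. Fika wins 12–3.
Cedar vs Maru: 10 to 5, Cedar.
Cedar vs Fika: Cedar preferred on 3+2+5 = 10 ballots; Cedar wins 10–5.
Maru vs Fika: 10 to 5, Maru.
Cedar defeats every rival head-to-head and is the Condorcet winner.

Cedar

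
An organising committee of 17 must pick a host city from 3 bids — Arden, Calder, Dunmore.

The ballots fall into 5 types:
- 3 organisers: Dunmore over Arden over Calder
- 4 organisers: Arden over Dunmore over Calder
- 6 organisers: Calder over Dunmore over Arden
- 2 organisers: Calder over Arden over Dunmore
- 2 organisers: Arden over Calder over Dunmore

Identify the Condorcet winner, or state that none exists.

none

Check each pair by majority over 17 ballots:
Arden vs Calder: Arden, 9–8.
Arden vs Dunmore: Dunmore wins 9–8.
Calder–Dunmore: Calder 10–7.
Every city loses at least once (Arden loses to Dunmore; Calder loses to Arden; Dunmore loses to Calder). The majority relation contains the cycle Arden → Calder → Dunmore → Arden, so there is no Condorcet winner.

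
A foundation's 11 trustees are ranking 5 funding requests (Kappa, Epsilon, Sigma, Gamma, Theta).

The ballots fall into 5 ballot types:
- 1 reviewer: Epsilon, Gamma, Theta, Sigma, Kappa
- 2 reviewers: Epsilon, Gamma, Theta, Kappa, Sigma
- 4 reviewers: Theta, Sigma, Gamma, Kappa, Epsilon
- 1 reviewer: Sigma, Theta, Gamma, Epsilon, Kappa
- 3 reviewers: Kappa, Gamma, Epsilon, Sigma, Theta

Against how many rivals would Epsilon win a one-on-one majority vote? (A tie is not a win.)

Epsilon against each rival (11 reviewers):
Epsilon vs Kappa: Epsilon is ranked higher on 1+2+1 = 4 ballots, Kappa on 7. Kappa wins 7–4.
Epsilon–Sigma: Epsilon 6–5.
Epsilon vs Gamma: Gamma wins 8–3.
Epsilon vs Theta: Epsilon is ranked higher on 1+2+3 = 6 ballots, Theta on 5. Epsilon wins 6–5.
Epsilon beats Sigma, Theta; loses to Kappa, Gamma — 2 pairwise wins.

2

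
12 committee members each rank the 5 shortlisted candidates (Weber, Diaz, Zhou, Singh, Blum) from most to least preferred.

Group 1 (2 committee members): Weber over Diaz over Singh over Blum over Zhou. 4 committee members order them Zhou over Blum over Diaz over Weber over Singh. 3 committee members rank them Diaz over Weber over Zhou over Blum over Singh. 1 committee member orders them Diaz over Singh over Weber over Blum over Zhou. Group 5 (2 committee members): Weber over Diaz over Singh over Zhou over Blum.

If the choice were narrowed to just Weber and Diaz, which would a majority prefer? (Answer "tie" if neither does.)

Diaz

Ballots ranking Weber above Diaz: 2 + 2 = 4.
Ballots ranking Diaz above Weber: 12 − 4 = 8.
Diaz wins the head-to-head 8–4.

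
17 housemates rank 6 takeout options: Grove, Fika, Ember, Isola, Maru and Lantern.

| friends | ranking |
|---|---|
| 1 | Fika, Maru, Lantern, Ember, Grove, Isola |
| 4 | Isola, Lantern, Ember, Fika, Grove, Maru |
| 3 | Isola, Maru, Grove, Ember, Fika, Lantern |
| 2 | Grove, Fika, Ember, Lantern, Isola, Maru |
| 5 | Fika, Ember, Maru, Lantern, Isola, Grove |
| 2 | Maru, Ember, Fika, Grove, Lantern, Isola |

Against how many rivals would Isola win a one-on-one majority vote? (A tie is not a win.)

2

Isola against each rival (17 friends):
Isola vs Grove: 12 to 5, Isola.
Isola vs Fika: Fika wins 10–7.
Isola vs Ember: Isola is ranked higher on 4+3 = 7 ballots, Ember on 10. Ember wins 10–7.
Isola vs Maru: 9 to 8, Isola.
Isola vs Lantern: 4+3 = 7 for Isola, 10 for Lantern — Lantern by 10–7.
Isola beats Grove, Maru; loses to Fika, Ember, Lantern — 2 pairwise wins.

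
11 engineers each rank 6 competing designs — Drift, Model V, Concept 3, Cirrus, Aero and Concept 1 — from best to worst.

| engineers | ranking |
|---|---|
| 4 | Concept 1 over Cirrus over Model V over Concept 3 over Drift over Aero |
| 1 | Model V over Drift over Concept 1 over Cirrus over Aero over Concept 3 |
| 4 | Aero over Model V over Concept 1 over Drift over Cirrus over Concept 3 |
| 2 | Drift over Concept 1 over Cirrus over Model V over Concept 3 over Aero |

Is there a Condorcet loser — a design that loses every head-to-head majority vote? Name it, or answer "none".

Aero

Head-to-head results (11 engineers):
Drift vs Model V: Drift preferred on 2 ballots; Model V wins 9–2.
Drift vs Concept 3: 7 to 4, Drift.
Drift–Cirrus: Drift 7–4.
Drift vs Aero: 7 to 4, Drift.
Drift vs Concept 1: 3 to 8, Concept 1.
Model V vs Concept 3: 4+1+4+2 = 11 for Model V, 0 for Concept 3 — Model V by 11–0.
Model V–Cirrus: Cirrus 6–5.
Model V vs Aero: 4+1+2 = 7 for Model V, 4 for Aero — Model V by 7–4.
Model V vs Concept 1: Concept 1, 6–5.
Concept 3–Cirrus: Cirrus 11–0.
Concept 3 vs Aero: Concept 3 preferred on 4+2 = 6 ballots; Concept 3 wins 6–5.
Concept 3–Concept 1: Concept 1 11–0.
Cirrus vs Aero: Cirrus, 7–4.
Cirrus–Concept 1: Concept 1 11–0.
Aero vs Concept 1: Concept 1 wins 7–4.
Aero loses to every other design — it is the Condorcet loser.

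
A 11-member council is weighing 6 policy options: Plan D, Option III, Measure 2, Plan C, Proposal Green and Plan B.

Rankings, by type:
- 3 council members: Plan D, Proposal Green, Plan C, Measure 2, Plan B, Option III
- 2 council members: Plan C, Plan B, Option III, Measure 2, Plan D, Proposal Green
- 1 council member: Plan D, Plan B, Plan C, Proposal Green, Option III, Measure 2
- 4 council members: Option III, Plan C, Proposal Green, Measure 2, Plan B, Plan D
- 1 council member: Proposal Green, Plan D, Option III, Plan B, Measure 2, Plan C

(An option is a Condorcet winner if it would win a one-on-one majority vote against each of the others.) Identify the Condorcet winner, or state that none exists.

Pairwise majorities:
Plan D vs Option III: Option III wins 6–5.
Plan D vs Measure 2: Measure 2, 6–5.
Plan D vs Plan C: Plan C wins 6–5.
Plan D vs Proposal Green: Plan D, 6–5.
Plan D vs Plan B: Plan B, 6–5.
Option III vs Measure 2: Option III, 8–3.
Option III vs Plan C: Plan C, 6–5.
Option III–Proposal Green: Option III 6–5.
Option III vs Plan B: Plan B, 6–5.
Measure 2–Plan C: Plan C 10–1.
Measure 2 vs Proposal Green: Proposal Green wins 9–2.
Measure 2 vs Plan B: Measure 2, 7–4.
Plan C vs Proposal Green: Plan C wins 7–4.
Plan C–Plan B: Plan C 9–2.
Proposal Green vs Plan B: Proposal Green wins 8–3.
Plan C defeats every rival head-to-head and is the Condorcet winner.

Plan C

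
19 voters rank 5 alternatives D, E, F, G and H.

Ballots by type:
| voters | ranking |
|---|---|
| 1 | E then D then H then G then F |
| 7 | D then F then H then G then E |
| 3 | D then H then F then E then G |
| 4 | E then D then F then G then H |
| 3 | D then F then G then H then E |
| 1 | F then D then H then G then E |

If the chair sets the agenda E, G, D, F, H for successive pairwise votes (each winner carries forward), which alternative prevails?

D

Round 1: E vs G — 8–11, G advances.
Round 2: G vs D — 0–19, D advances.
Round 3: D vs F — 18–1, D advances.
Round 4: D vs H — 19–0, D advances.
The agenda winner is D.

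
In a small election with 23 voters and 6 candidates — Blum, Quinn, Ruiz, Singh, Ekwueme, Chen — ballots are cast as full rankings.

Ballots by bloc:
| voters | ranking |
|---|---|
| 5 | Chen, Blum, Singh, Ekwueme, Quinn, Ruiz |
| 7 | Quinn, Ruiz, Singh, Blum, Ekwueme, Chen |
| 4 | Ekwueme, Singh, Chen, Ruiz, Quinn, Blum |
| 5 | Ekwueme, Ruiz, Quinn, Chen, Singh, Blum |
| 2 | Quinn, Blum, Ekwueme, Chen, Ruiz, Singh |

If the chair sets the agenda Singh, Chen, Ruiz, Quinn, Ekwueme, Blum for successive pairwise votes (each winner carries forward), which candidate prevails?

Blum

Round 1: Singh vs Chen — 11–12, Chen advances.
Round 2: Chen vs Ruiz — 11–12, Ruiz advances.
Round 3: Ruiz vs Quinn — 9–14, Quinn advances.
Round 4: Quinn vs Ekwueme — 9–14, Ekwueme advances.
Round 5: Ekwueme vs Blum — 9–14, Blum advances.
The agenda winner is Blum.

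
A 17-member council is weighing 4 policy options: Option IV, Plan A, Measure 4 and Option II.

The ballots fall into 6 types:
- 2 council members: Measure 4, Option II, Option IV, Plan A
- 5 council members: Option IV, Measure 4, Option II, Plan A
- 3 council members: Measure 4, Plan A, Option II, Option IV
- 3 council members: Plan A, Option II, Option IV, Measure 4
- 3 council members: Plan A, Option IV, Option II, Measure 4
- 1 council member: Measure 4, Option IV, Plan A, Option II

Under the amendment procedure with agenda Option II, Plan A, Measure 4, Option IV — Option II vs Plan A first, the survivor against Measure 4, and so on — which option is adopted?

Option IV

Round 1: Option II vs Plan A — 7–10, Plan A advances.
Round 2: Plan A vs Measure 4 — 6–11, Measure 4 advances.
Round 3: Measure 4 vs Option IV — 6–11, Option IV advances.
Option IV survives the agenda.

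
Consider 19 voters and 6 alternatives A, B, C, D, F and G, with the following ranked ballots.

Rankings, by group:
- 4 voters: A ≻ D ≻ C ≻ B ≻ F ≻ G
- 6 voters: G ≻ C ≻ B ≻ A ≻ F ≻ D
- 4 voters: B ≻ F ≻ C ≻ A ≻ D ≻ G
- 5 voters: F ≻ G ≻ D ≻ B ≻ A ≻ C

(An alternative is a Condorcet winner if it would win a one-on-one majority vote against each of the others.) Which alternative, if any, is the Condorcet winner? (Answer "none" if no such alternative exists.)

none

Check each pair by majority over 19 ballots:
A–B: B 15–4.
A vs C: C, 10–9.
A vs D: A, 14–5.
A vs F: A, 10–9.
A–G: G 11–8.
B–C: C 10–9.
B vs D: B, 10–9.
B vs F: B, 14–5.
B vs G: G, 11–8.
C vs D: C wins 10–9.
C–F: C 10–9.
C vs G: G, 11–8.
D vs F: F wins 15–4.
D–G: G 11–8.
F vs G: F, 13–6.
Each alternative drops at least one matchup (A loses to B; B loses to C; C loses to G; D loses to A; F loses to A; G loses to F); the cycle A → F → G → A rules out a Condorcet winner.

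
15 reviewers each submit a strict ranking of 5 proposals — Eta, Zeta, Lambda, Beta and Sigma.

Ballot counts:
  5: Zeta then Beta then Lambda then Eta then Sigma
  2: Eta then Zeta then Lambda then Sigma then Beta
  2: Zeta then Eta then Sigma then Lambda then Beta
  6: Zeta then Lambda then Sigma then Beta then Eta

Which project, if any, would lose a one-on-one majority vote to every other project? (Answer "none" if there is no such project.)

Head-to-head results (15 reviewers):
Eta vs Zeta: Zeta, 13–2.
Eta vs Lambda: 2+2 = 4 for Eta, 11 for Lambda — Lambda by 11–4.
Eta vs Beta: Beta, 11–4.
Eta vs Sigma: 9 to 6, Eta.
Zeta vs Lambda: Zeta is ranked higher on 5+2+2+6 = 15 ballots, Lambda on 0. Zeta wins 15–0.
Zeta–Beta: Zeta 15–0.
Zeta vs Sigma: 5+2+2+6 = 15 for Zeta, 0 for Sigma — Zeta by 15–0.
Lambda vs Beta: 10 to 5, Lambda.
Lambda vs Sigma: Lambda is ranked higher on 5+2+6 = 13 ballots, Sigma on 2. Lambda wins 13–2.
Beta–Sigma: Sigma 10–5.
Each project has at least one pairwise win (Eta beats Sigma; Zeta beats Eta; Lambda beats Eta; Beta beats Eta; Sigma beats Beta) — no Condorcet loser.

none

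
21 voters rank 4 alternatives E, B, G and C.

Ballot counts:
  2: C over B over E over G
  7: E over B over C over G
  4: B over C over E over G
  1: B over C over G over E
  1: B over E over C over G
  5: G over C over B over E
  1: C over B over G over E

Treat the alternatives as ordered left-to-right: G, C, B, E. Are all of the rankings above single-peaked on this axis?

Axis positions: G=1, C=2, B=3, E=4.
Group 1 (peak C at position 2): ranking walks positions 2-3-4-1, expanding outward from the peak — single-peaked.
Group 2 (peak E at position 4): ranking walks positions 4-3-2-1, expanding outward from the peak — single-peaked.
Group 3 (peak B at position 3): ranking walks positions 3-2-4-1, expanding outward from the peak — single-peaked.
Group 4 (peak B at position 3): ranking walks positions 3-2-1-4, expanding outward from the peak — single-peaked.
Group 5 (peak B at position 3): ranking walks positions 3-4-2-1, expanding outward from the peak — single-peaked.
Group 6 (peak G at position 1): ranking walks positions 1-2-3-4, expanding outward from the peak — single-peaked.
Group 7 (peak C at position 2): ranking walks positions 2-3-1-4, expanding outward from the peak — single-peaked.
Every ranking is single-peaked on this axis.

yes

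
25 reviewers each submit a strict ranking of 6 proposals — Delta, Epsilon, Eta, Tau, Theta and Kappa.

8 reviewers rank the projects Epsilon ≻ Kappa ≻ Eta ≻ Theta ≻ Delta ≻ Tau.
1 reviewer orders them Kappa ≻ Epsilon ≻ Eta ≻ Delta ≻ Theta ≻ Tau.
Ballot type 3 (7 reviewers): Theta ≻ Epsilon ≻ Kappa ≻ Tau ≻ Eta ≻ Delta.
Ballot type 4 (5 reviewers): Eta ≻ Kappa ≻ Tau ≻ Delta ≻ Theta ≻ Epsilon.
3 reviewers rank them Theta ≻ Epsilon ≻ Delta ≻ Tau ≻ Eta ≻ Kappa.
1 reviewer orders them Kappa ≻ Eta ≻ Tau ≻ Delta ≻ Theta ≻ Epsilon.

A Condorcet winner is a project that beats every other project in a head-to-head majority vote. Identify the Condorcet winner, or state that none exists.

Pairwise majorities:
Delta–Epsilon: Epsilon 19–6.
Delta–Eta: Eta 22–3.
Delta vs Tau: Tau wins 13–12.
Delta–Theta: Theta 18–7.
Delta vs Kappa: Kappa, 22–3.
Epsilon–Eta: Epsilon 19–6.
Epsilon vs Tau: Epsilon wins 19–6.
Epsilon vs Theta: Theta, 16–9.
Epsilon vs Kappa: Epsilon wins 18–7.
Eta–Tau: Eta 15–10.
Eta vs Theta: Eta wins 15–10.
Eta vs Kappa: Kappa wins 17–8.
Tau vs Theta: Theta, 19–6.
Tau vs Kappa: Kappa, 22–3.
Theta–Kappa: Kappa 15–10.
Each project drops at least one matchup (Delta loses to Epsilon; Epsilon loses to Theta; Eta loses to Epsilon; Tau loses to Epsilon; Theta loses to Eta; Kappa loses to Epsilon); the cycle Epsilon beats Eta beats Theta beats Epsilon rules out a Condorcet winner.

none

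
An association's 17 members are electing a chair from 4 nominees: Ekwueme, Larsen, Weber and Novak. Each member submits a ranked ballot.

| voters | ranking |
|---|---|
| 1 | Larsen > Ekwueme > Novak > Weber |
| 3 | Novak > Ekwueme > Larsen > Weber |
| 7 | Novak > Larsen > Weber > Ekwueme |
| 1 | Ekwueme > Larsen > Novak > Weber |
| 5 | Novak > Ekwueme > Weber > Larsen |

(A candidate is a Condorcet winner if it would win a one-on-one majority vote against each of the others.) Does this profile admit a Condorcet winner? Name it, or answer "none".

Head-to-head results (17 voters):
Ekwueme vs Larsen: Ekwueme, 9–8.
Ekwueme vs Weber: Ekwueme is ranked higher on 1+3+1+5 = 10 ballots, Weber on 7. Ekwueme wins 10–7.
Ekwueme vs Novak: 1+1 = 2 for Ekwueme, 15 for Novak — Novak by 15–2.
Larsen vs Weber: Larsen, 12–5.
Larsen vs Novak: 2 to 15, Novak.
Weber vs Novak: 0 to 17, Novak.
Novak wins every pairwise contest, so Novak is the Condorcet winner.

Novak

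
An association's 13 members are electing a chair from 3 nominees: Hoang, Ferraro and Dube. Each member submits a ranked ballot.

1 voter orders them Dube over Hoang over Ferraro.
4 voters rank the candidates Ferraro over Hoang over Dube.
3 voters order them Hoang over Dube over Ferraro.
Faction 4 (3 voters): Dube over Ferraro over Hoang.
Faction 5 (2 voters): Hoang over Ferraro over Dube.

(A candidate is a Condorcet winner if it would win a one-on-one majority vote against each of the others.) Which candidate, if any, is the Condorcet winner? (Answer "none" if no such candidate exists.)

none

Pairwise majorities:
Hoang vs Ferraro: Ferraro, 7–6.
Hoang vs Dube: Hoang, 9–4.
Ferraro vs Dube: Dube wins 7–6.
No candidate is unbeaten: Hoang loses to Ferraro; Ferraro loses to Dube; Dube loses to Hoang. In particular Hoang beats Dube beats Ferraro beats Hoang is a majority cycle — no Condorcet winner exists.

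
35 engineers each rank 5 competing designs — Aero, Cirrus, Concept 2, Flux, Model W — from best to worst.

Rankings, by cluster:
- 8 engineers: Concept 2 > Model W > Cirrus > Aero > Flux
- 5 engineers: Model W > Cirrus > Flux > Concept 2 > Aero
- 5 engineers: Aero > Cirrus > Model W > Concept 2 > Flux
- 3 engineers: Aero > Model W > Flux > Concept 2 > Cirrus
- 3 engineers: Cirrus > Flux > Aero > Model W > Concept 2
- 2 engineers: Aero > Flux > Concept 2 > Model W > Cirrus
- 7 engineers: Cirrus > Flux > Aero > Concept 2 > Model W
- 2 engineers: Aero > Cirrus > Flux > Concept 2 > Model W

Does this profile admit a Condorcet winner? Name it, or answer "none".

Check each pair by majority over 35 ballots:
Aero vs Cirrus: Cirrus wins 23–12.
Aero–Concept 2: Aero 22–13.
Aero vs Flux: Aero, 20–15.
Aero vs Model W: Aero wins 22–13.
Cirrus vs Concept 2: Cirrus is ranked higher on 5+5+3+7+2 = 22 ballots, Concept 2 on 13. Cirrus wins 22–13.
Cirrus–Flux: Cirrus 30–5.
Cirrus–Model W: Model W 18–17.
Concept 2 vs Flux: Concept 2 preferred on 8+5 = 13 ballots; Flux wins 22–13.
Concept 2 vs Model W: Concept 2 wins 19–16.
Flux vs Model W: Flux preferred on 3+2+7+2 = 14 ballots; Model W wins 21–14.
Each design drops at least one matchup (Aero loses to Cirrus; Cirrus loses to Model W; Concept 2 loses to Aero; Flux loses to Aero; Model W loses to Aero); the cycle Aero beats Model W beats Cirrus beats Aero rules out a Condorcet winner.

none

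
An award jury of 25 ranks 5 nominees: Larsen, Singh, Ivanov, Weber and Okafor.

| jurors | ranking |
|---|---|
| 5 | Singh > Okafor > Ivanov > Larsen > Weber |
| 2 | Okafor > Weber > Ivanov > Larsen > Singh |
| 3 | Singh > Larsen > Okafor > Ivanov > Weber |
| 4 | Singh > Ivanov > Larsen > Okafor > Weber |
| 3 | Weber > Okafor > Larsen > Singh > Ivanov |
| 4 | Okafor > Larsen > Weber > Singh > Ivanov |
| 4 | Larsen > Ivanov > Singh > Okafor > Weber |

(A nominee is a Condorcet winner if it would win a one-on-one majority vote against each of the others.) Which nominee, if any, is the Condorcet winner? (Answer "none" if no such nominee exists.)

none

Head-to-head results (25 jurors):
Larsen vs Singh: Larsen is ranked higher on 2+3+4+4 = 13 ballots, Singh on 12. Larsen wins 13–12.
Larsen vs Ivanov: Larsen preferred on 3+3+4+4 = 14 ballots; Larsen wins 14–11.
Larsen vs Weber: 20 to 5, Larsen.
Larsen vs Okafor: 3+4+4 = 11 for Larsen, 14 for Okafor — Okafor by 14–11.
Singh vs Ivanov: 5+3+4+3+4 = 19 for Singh, 6 for Ivanov — Singh by 19–6.
Singh vs Weber: 5+3+4+4 = 16 for Singh, 9 for Weber — Singh by 16–9.
Singh vs Okafor: Singh preferred on 5+3+4+4 = 16 ballots; Singh wins 16–9.
Ivanov vs Weber: 16 to 9, Ivanov.
Ivanov vs Okafor: 4+4 = 8 for Ivanov, 17 for Okafor — Okafor by 17–8.
Weber vs Okafor: Weber is ranked higher on 3 ballots, Okafor on 22. Okafor wins 22–3.
Each nominee drops at least one matchup (Larsen loses to Okafor; Singh loses to Larsen; Ivanov loses to Larsen; Weber loses to Larsen; Okafor loses to Singh); the cycle Larsen → Singh → Okafor → Larsen rules out a Condorcet winner.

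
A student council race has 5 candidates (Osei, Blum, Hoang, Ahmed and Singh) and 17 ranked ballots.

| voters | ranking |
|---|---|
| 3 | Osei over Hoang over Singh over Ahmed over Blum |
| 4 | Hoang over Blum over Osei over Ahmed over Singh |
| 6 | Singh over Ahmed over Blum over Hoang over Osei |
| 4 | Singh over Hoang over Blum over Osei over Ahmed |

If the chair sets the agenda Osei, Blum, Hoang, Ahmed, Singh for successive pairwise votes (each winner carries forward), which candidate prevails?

Singh

Round 1: Osei vs Blum — 3–14, Blum advances.
Round 2: Blum vs Hoang — 6–11, Hoang advances.
Round 3: Hoang vs Ahmed — 11–6, Hoang advances.
Round 4: Hoang vs Singh — 7–10, Singh advances.
The agenda winner is Singh.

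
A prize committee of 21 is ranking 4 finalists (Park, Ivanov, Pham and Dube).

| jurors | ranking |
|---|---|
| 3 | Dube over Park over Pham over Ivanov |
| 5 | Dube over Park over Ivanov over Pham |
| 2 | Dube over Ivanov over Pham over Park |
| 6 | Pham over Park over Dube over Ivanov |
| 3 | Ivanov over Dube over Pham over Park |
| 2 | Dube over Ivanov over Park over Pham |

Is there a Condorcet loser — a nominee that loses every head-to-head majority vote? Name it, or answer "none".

Head-to-head results (21 jurors):
Park vs Ivanov: Park, 14–7.
Park vs Pham: 3+5+2 = 10 for Park, 11 for Pham — Pham by 11–10.
Park vs Dube: Dube, 15–6.
Ivanov vs Pham: Ivanov, 12–9.
Ivanov vs Dube: 3 to 18, Dube.
Pham vs Dube: 6 to 15, Dube.
Every nominee wins at least one matchup (Park beats Ivanov; Ivanov beats Pham; Pham beats Park; Dube beats Park), so there is no Condorcet loser.

none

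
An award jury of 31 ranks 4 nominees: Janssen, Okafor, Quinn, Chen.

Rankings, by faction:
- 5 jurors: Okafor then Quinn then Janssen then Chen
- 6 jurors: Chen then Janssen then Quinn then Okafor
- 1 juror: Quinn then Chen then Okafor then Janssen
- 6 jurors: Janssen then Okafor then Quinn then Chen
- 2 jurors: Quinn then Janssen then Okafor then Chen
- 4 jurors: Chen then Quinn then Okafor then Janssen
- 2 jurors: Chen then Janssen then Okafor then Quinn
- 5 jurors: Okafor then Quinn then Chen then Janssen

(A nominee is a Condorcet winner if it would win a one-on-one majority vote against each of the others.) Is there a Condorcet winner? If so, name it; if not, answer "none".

none

Check each pair by majority over 31 ballots:
Janssen–Okafor: Janssen 16–15.
Janssen vs Quinn: Janssen preferred on 6+6+2 = 14 ballots; Quinn wins 17–14.
Janssen vs Chen: Chen, 18–13.
Okafor vs Quinn: Okafor, 18–13.
Okafor–Chen: Okafor 18–13.
Quinn vs Chen: 5+1+6+2+5 = 19 for Quinn, 12 for Chen — Quinn by 19–12.
No nominee is unbeaten: Janssen loses to Quinn; Okafor loses to Janssen; Quinn loses to Okafor; Chen loses to Okafor. In particular Janssen > Okafor > Quinn > Janssen is a majority cycle — no Condorcet winner exists.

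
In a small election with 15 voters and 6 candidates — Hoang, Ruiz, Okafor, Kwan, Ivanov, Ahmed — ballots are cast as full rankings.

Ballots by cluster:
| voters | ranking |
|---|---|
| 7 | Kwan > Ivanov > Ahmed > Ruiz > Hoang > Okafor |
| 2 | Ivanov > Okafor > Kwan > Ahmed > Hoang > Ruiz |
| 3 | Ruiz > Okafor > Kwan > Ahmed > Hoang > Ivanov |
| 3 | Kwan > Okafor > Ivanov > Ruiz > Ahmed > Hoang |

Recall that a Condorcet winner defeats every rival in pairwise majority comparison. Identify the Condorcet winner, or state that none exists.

Kwan

Head-to-head results (15 voters):
Hoang vs Ruiz: 2 to 13, Ruiz.
Hoang vs Okafor: Hoang is ranked higher on 7 ballots, Okafor on 8. Okafor wins 8–7.
Hoang vs Kwan: Kwan wins 15–0.
Hoang vs Ivanov: 3 for Hoang, 12 for Ivanov — Ivanov by 12–3.
Hoang vs Ahmed: 0 to 15, Ahmed.
Ruiz vs Okafor: Ruiz wins 10–5.
Ruiz vs Kwan: Kwan, 12–3.
Ruiz vs Ivanov: Ruiz preferred on 3 ballots; Ivanov wins 12–3.
Ruiz vs Ahmed: Ruiz is ranked higher on 3+3 = 6 ballots, Ahmed on 9. Ahmed wins 9–6.
Okafor–Kwan: Kwan 10–5.
Okafor vs Ivanov: Ivanov, 9–6.
Okafor vs Ahmed: Okafor wins 8–7.
Kwan vs Ivanov: Kwan, 13–2.
Kwan vs Ahmed: 7+2+3+3 = 15 for Kwan, 0 for Ahmed — Kwan by 15–0.
Ivanov–Ahmed: Ivanov 12–3.
Kwan wins every pairwise contest, so Kwan is the Condorcet winner.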